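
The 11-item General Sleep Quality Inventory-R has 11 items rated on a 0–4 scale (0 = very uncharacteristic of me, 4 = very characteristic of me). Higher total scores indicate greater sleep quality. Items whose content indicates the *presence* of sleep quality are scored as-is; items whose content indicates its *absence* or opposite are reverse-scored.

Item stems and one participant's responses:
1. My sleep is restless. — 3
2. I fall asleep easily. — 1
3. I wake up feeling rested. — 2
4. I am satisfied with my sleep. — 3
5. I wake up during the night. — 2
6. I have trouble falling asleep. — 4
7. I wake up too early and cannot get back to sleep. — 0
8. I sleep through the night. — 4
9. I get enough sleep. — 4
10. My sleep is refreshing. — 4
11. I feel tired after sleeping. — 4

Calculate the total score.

Items 1, 5, 6, 7, 11 describe the absence/opposite of sleep quality → reverse-score.
reversed = (0+4) − raw = 4 − raw.
  item 1: 4 − 3 = 1
  item 2: 1
  item 3: 2
  item 4: 3
  item 5: 4 − 2 = 2
  item 6: 4 − 4 = 0
  item 7: 4 − 0 = 4
  item 8: 4
  item 9: 4
  item 10: 4
  item 11: 4 − 4 = 0
Total = 1 + 1 + 2 + 3 + 2 + 0 + 4 + 4 + 4 + 4 + 0 = 25

25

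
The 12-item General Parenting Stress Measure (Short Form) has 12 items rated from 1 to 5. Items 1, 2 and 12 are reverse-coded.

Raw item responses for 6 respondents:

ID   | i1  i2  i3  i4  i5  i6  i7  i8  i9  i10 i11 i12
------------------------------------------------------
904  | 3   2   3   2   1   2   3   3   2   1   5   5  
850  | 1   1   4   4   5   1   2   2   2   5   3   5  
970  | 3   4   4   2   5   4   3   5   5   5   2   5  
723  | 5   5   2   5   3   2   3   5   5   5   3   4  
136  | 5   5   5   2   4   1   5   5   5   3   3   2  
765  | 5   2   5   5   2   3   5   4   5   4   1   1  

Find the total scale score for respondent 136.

Respondent 136 raw: 5, 5, 5, 2, 4, 1, 5, 5, 5, 3, 3, 2.
Reverse-coded (reverse-coded value = 6 − response):
  item 1: 6 − 5 = 1
  item 2: 6 − 5 = 1
  item 3: 5
  item 4: 2
  item 5: 4
  item 6: 1
  item 7: 5
  item 8: 5
  item 9: 5
  item 10: 3
  item 11: 3
  item 12: 6 − 2 = 4
Sum = 1 + 1 + 5 + 2 + 4 + 1 + 5 + 5 + 5 + 3 + 3 + 4 = 39

39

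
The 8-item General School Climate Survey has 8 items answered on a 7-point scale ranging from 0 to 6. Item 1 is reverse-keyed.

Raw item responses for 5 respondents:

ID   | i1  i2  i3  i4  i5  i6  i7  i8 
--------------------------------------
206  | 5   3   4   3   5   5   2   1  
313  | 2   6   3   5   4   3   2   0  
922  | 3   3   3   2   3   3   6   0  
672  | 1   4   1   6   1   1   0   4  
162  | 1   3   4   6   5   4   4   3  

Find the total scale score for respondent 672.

Respondent 672 raw: 1, 4, 1, 6, 1, 1, 0, 4.
Reverse-coded (reversed = (0+6) − raw = 6 − raw):
  item 1: 6 − 1 = 5
  item 2: 4
  item 3: 1
  item 4: 6
  item 5: 1
  item 6: 1
  item 7: 0
  item 8: 4
Sum = 5 + 4 + 1 + 6 + 1 + 1 + 0 + 4 = 22

22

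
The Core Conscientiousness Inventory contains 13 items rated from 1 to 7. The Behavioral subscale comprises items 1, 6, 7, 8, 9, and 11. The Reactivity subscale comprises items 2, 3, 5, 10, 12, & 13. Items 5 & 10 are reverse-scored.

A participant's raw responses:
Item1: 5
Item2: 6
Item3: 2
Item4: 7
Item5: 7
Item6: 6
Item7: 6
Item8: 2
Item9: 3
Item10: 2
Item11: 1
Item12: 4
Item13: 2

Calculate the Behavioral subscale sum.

23

Behavioral items: 1, 6, 7, 8, 9, 11.
  item 1: 5
  item 6: 6
  item 7: 6
  item 8: 2
  item 9: 3
  item 11: 1
Sum = 5 + 6 + 6 + 2 + 3 + 1 = 23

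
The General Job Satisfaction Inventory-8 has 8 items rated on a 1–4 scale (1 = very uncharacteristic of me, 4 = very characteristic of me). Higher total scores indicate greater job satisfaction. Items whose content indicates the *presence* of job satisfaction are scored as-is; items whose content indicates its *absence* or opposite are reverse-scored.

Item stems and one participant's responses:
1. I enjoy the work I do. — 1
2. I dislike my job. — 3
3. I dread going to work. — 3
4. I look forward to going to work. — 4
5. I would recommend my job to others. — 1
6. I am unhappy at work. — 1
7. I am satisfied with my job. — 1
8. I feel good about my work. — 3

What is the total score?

18

Items 2, 3, 6 describe the absence/opposite of job satisfaction → reverse-score.
reverse-coded value = 5 − response.
  item 1: 1
  item 2: 5 − 3 = 2
  item 3: 5 − 3 = 2
  item 4: 4
  item 5: 1
  item 6: 5 − 1 = 4
  item 7: 1
  item 8: 3
Total = 1 + 2 + 2 + 4 + 1 + 4 + 1 + 3 = 18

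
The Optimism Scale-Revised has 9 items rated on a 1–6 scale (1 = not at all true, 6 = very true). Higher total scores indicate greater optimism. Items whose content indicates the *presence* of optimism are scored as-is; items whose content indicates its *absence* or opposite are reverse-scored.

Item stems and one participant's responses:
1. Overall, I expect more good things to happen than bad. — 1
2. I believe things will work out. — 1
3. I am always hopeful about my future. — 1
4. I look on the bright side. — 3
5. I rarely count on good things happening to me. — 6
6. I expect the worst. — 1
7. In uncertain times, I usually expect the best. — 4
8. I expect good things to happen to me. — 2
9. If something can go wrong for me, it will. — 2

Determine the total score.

24

Items 5, 6, 9 describe the absence/opposite of optimism → reverse-score.
reversed = (1+6) − raw = 7 − raw.
  item 1: 1
  item 2: 1
  item 3: 1
  item 4: 3
  item 5: 7 − 6 = 1
  item 6: 7 − 1 = 6
  item 7: 4
  item 8: 2
  item 9: 7 − 2 = 5
Total = 1 + 1 + 1 + 3 + 1 + 6 + 4 + 2 + 5 = 24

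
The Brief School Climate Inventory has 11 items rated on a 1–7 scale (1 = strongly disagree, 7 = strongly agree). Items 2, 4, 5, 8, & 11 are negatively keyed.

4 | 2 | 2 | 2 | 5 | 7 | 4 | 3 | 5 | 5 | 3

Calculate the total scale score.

Reversing items 2, 4, 5, 8, and 11 with 8 − raw:
Total = 4 + (8−2) + 2 + (8−2) + (8−5) + 7 + 4 + (8−3) + 5 + 5 + (8−3)
      = 4 + 6 + 2 + 6 + 3 + 7 + 4 + 5 + 5 + 5 + 5 = 52

52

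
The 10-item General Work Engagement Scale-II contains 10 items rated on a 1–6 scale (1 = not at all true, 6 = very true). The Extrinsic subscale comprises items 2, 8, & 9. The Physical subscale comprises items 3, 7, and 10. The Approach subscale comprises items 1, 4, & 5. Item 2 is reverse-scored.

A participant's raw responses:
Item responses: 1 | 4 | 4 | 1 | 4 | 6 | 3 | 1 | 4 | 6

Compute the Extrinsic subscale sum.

Extrinsic items: 2, 8, 9.
Of these, item 2 is reverse-scored; on a 1–6 scale, reversed = 7 − raw.
  item 2: 7 − 4 = 3
  item 8: 1
  item 9: 4
Sum = 3 + 1 + 4 = 8

8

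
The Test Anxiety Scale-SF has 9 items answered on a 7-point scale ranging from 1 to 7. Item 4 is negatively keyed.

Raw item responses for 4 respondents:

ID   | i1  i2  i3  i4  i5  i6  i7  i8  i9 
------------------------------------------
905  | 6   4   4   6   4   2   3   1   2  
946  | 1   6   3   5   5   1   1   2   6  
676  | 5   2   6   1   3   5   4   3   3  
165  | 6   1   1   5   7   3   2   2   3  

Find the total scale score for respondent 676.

38

Respondent 676 raw: 5, 2, 6, 1, 3, 5, 4, 3, 3.
Reverse-coded (reversed = (1+7) − raw = 8 − raw):
  item 1: 5
  item 2: 2
  item 3: 6
  item 4: 8 − 1 = 7
  item 5: 3
  item 6: 5
  item 7: 4
  item 8: 3
  item 9: 3
Sum = 5 + 2 + 6 + 7 + 3 + 5 + 4 + 3 + 3 = 38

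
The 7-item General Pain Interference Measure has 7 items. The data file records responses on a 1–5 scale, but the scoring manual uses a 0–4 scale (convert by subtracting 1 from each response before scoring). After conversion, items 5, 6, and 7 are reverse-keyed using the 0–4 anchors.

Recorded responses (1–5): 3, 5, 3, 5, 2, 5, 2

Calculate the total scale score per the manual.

18

Convert to 0–4: 2, 4, 2, 4, 1, 4, 1
Reverse-coded (reversed = (0+4) − raw = 4 − raw):
  item 5: 4 − 1 = 3
  item 6: 4 − 4 = 0
  item 7: 4 − 1 = 3
Scored: 2, 4, 2, 4, 3, 0, 3
Total = 18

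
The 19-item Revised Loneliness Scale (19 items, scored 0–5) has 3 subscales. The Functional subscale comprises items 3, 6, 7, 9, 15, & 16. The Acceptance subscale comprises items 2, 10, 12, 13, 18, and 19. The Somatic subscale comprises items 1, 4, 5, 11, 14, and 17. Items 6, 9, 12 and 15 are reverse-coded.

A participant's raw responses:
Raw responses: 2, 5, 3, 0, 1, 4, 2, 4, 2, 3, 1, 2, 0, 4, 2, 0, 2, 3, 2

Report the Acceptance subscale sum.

Acceptance items: 2, 10, 12, 13, 18, 19.
Of these, item 12 is reverse-coded; reversed = (0+5) − raw = 5 − raw.
  item 2: 5
  item 10: 3
  item 12: 5 − 2 = 3
  item 13: 0
  item 18: 3
  item 19: 2
Sum = 5 + 3 + 3 + 0 + 3 + 2 = 16

16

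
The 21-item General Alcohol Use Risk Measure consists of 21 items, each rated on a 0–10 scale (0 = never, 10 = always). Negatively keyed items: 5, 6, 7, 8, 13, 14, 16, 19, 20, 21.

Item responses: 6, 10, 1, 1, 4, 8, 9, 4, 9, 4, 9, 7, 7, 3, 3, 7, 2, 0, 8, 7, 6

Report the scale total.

89

Reverse-coded items (reverse-coded value = 10 − response):
  item 5: 10 − 4 = 6
  item 6: 10 − 8 = 2
  item 7: 10 − 9 = 1
  item 8: 10 − 4 = 6
  item 13: 10 − 7 = 3
  item 14: 10 − 3 = 7
  item 16: 10 − 7 = 3
  item 19: 10 − 8 = 2
  item 20: 10 − 7 = 3
  item 21: 10 − 6 = 4
Scored items: 6, 10, 1, 1, 6, 2, 1, 6, 9, 4, 9, 7, 3, 7, 3, 3, 2, 0, 2, 3, 4
Total = 6 + 10 + 1 + 1 + 6 + 2 + 1 + 6 + 9 + 4 + 9 + 7 + 3 + 7 + 3 + 3 + 2 + 0 + 2 + 3 + 4 = 89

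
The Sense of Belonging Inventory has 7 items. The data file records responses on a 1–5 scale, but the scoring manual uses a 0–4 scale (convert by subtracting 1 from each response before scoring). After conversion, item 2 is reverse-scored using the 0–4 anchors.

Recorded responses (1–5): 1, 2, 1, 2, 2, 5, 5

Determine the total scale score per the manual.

Convert to 0–4: 0, 1, 0, 1, 1, 4, 4
Reverse-coded (reversed = (0+4) − raw = 4 − raw):
  item 2: 4 − 1 = 3
Scored: 0, 3, 0, 1, 1, 4, 4
Total = 13

13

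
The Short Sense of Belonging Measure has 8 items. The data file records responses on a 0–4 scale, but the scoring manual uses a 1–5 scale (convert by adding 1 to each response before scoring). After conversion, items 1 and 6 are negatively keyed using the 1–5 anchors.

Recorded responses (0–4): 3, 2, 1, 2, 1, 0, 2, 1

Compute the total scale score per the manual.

22

Convert to 1–5: 4, 3, 2, 3, 2, 1, 3, 2
Reverse-coded (on a 1–5 scale, reversed = 6 − raw):
  item 1: 6 − 4 = 2
  item 6: 6 − 1 = 5
Scored: 2, 3, 2, 3, 2, 5, 3, 2
Total = 22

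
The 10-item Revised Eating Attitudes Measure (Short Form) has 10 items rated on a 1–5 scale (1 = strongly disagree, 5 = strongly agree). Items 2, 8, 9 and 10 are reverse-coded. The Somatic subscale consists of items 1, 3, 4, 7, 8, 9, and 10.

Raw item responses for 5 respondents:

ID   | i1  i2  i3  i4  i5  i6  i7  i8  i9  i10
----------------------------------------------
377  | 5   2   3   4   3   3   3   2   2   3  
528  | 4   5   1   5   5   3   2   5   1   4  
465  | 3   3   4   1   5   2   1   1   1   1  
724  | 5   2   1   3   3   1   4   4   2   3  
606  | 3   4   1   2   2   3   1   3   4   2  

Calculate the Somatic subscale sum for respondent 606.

16

Respondent 606 raw: 3, 4, 1, 2, 2, 3, 1, 3, 4, 2.
Somatic items: 1, 3, 4, 7, 8, 9, 10.
Reverse-coded (reverse-coded value = 6 − response):
  item 1: 3
  item 3: 1
  item 4: 2
  item 7: 1
  item 8: 6 − 3 = 3
  item 9: 6 − 4 = 2
  item 10: 6 − 2 = 4
Sum = 3 + 1 + 2 + 1 + 3 + 2 + 4 = 16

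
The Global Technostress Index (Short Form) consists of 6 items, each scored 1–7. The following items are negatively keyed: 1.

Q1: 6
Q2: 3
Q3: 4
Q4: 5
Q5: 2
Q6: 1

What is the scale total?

Raw sum = 21. Negatively keyed items: 1; their raw sum = 6.
Each reversal replaces raw with 8 − raw, changing the total by 8 − 2·raw per item.
Total = 21 + 1·8 − 2·6 = 21 + 8 − 12 = 17

17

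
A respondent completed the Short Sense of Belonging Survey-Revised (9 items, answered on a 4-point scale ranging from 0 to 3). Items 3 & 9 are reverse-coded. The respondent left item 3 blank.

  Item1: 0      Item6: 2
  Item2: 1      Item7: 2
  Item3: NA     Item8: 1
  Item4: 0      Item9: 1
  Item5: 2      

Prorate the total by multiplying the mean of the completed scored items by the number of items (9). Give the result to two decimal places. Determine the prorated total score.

Reverse-coded (reversed = (0+3) − raw = 3 − raw):
  item 9: 3 − 1 = 2
Completed scored items (8 of 9): 0, 1, 0, 2, 2, 2, 1, 2; sum = 10.
Person mean = 10 / 8 ≈ 1.2500
Prorated total = (10 / 8) × 9 = 11.25 (to 2 dp)

11.25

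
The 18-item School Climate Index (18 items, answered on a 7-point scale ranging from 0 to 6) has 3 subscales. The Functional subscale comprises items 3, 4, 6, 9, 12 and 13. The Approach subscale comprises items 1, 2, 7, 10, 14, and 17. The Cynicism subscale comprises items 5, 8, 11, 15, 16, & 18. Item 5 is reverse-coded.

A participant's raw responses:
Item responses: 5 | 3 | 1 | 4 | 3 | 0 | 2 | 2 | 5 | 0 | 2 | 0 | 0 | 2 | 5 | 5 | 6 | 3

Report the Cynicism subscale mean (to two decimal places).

Cynicism items: 5, 8, 11, 15, 16, 18.
Of these, item 5 is reverse-coded; reversed = (0+6) − raw = 6 − raw.
  item 5: 6 − 3 = 3
  item 8: 2
  item 11: 2
  item 15: 5
  item 16: 5
  item 18: 3
Sum = 3 + 2 + 2 + 5 + 5 + 3 = 20
Mean = 20 / 6 = 3.33

3.33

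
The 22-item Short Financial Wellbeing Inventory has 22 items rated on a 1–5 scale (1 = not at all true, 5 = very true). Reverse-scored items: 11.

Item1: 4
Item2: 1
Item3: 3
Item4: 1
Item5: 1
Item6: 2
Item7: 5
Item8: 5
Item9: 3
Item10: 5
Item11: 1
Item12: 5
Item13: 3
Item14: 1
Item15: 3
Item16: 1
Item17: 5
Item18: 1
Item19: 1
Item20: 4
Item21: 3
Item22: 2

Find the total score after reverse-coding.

Reverse-scored items use 6 − raw:
  item 11: 6 − 1 = 5
Scored items: 4, 1, 3, 1, 1, 2, 5, 5, 3, 5, 5, 5, 3, 1, 3, 1, 5, 1, 1, 4, 3, 2
Total = 4 + 1 + 3 + 1 + 1 + 2 + 5 + 5 + 3 + 5 + 5 + 5 + 3 + 1 + 3 + 1 + 5 + 1 + 1 + 4 + 3 + 2 = 64

64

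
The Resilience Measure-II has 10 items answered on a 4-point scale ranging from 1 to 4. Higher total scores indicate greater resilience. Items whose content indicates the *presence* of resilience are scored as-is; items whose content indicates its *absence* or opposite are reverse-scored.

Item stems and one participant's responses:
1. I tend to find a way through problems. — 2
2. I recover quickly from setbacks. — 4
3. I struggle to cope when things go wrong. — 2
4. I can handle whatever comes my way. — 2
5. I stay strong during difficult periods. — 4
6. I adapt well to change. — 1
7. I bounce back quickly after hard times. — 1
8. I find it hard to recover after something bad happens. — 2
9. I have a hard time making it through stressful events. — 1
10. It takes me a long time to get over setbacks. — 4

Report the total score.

25

Items 3, 8, 9, 10 describe the absence/opposite of resilience → reverse-score.
reversed = (1+4) − raw = 5 − raw.
  item 1: 2
  item 2: 4
  item 3: 5 − 2 = 3
  item 4: 2
  item 5: 4
  item 6: 1
  item 7: 1
  item 8: 5 − 2 = 3
  item 9: 5 − 1 = 4
  item 10: 5 − 4 = 1
Total = 2 + 4 + 3 + 2 + 4 + 1 + 1 + 3 + 4 + 1 = 25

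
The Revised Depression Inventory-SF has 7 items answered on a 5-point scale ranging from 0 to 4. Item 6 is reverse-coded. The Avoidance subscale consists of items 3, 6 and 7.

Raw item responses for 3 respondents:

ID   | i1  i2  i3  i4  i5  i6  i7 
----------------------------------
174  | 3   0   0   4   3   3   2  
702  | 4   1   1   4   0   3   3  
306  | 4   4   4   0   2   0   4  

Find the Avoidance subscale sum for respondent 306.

12

Respondent 306 raw: 4, 4, 4, 0, 2, 0, 4.
Avoidance items: 3, 6, 7.
Reverse-coded (reversed = (0+4) − raw = 4 − raw):
  item 3: 4
  item 6: 4 − 0 = 4
  item 7: 4
Sum = 4 + 4 + 4 = 12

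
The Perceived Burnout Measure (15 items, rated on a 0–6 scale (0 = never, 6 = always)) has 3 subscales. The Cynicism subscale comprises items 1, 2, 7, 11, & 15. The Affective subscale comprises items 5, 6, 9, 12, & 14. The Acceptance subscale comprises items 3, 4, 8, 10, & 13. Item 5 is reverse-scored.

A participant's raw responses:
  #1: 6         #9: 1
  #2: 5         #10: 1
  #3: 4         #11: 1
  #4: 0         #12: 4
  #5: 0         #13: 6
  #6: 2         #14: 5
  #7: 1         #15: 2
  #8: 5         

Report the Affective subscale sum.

Affective items: 5, 6, 9, 12, 14.
Of these, item 5 is reverse-scored; on a 0–6 scale, reversed = 6 − raw.
  item 5: 6 − 0 = 6
  item 6: 2
  item 9: 1
  item 12: 4
  item 14: 5
Sum = 6 + 2 + 1 + 4 + 5 = 18

18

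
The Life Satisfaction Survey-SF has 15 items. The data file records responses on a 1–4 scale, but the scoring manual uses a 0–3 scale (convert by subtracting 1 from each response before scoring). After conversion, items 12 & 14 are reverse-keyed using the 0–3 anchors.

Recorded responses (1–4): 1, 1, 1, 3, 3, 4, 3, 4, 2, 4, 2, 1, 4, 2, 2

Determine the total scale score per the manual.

Convert to 0–3: 0, 0, 0, 2, 2, 3, 2, 3, 1, 3, 1, 0, 3, 1, 1
Reverse-coded (reversed = (0+3) − raw = 3 − raw):
  item 12: 3 − 0 = 3
  item 14: 3 − 1 = 2
Scored: 0, 0, 0, 2, 2, 3, 2, 3, 1, 3, 1, 3, 3, 2, 1
Total = 26

26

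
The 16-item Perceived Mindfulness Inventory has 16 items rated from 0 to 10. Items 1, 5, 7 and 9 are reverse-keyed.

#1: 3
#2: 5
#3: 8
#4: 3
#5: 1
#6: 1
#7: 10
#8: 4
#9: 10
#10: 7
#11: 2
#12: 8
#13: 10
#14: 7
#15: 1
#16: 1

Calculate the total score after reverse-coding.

73

Raw sum = 81. Reverse-keyed items: 1, 5, 7, 9; their raw sum = 24.
Each reversal replaces raw with 10 − raw, changing the total by 10 − 2·raw per item.
Total = 81 + 4·10 − 2·24 = 81 + 40 − 48 = 73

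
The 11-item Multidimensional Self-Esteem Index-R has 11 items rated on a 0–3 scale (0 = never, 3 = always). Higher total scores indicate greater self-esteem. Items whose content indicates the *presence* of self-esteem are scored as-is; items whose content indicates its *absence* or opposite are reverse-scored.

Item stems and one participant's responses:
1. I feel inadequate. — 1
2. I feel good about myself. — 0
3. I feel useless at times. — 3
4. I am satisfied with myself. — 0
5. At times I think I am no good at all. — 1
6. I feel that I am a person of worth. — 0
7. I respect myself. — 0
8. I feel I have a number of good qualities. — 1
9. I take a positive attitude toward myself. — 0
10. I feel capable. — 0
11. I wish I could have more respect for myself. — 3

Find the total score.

5

Items 1, 3, 5, 11 describe the absence/opposite of self-esteem → reverse-score.
reverse-coded value = 3 − response.
  item 1: 3 − 1 = 2
  item 2: 0
  item 3: 3 − 3 = 0
  item 4: 0
  item 5: 3 − 1 = 2
  item 6: 0
  item 7: 0
  item 8: 1
  item 9: 0
  item 10: 0
  item 11: 3 − 3 = 0
Total = 2 + 0 + 0 + 0 + 2 + 0 + 0 + 1 + 0 + 0 + 0 = 5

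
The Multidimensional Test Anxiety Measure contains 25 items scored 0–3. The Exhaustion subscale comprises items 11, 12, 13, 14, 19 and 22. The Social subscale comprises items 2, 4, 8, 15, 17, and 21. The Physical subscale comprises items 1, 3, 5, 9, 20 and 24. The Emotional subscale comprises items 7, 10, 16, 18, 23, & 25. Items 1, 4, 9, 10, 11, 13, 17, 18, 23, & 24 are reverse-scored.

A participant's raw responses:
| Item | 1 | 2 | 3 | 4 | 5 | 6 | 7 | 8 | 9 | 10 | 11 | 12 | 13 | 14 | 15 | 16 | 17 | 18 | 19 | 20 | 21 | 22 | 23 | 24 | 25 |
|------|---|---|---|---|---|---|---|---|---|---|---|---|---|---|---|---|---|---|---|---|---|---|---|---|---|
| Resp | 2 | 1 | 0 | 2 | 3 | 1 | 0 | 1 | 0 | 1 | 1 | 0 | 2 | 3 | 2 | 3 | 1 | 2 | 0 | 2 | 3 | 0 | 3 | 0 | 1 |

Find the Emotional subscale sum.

Emotional items: 7, 10, 16, 18, 23, 25.
Of these, items 10, 18, and 23 are reverse-scored; reverse-coded value = 3 − response.
  item 7: 0
  item 10: 3 − 1 = 2
  item 16: 3
  item 18: 3 − 2 = 1
  item 23: 3 − 3 = 0
  item 25: 1
Sum = 0 + 2 + 3 + 1 + 0 + 1 = 7

7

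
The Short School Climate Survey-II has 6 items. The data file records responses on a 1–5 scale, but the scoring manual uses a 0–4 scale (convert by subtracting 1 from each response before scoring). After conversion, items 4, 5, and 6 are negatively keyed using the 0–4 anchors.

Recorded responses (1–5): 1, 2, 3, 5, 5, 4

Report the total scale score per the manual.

Convert to 0–4: 0, 1, 2, 4, 4, 3
Reverse-coded (on a 0–4 scale, reversed = 4 − raw):
  item 4: 4 − 4 = 0
  item 5: 4 − 4 = 0
  item 6: 4 − 3 = 1
Scored: 0, 1, 2, 0, 0, 1
Total = 4

4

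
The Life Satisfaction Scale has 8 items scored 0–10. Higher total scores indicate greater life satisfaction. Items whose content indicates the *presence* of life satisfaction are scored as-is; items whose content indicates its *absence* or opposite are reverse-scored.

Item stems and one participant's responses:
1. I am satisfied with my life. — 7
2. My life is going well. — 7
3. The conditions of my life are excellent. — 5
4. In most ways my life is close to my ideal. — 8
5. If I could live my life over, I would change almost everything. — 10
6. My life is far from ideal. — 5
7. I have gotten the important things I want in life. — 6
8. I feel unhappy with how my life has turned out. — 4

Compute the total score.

Items 5, 6, 8 describe the absence/opposite of life satisfaction → reverse-score.
reversed = (0+10) − raw = 10 − raw.
  item 1: 7
  item 2: 7
  item 3: 5
  item 4: 8
  item 5: 10 − 10 = 0
  item 6: 10 − 5 = 5
  item 7: 6
  item 8: 10 − 4 = 6
Total = 7 + 7 + 5 + 8 + 0 + 5 + 6 + 6 = 44

44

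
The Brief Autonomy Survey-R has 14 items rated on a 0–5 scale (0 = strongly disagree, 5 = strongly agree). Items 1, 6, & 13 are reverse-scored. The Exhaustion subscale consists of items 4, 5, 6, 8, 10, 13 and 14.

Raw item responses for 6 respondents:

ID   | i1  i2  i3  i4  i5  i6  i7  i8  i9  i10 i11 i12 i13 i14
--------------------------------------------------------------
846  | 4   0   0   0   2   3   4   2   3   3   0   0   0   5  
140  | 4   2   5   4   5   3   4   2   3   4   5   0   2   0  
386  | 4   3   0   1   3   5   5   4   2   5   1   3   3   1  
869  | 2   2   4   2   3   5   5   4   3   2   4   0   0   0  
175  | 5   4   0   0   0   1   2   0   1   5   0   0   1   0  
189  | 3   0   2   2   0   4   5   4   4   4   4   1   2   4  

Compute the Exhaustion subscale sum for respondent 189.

Respondent 189 raw: 3, 0, 2, 2, 0, 4, 5, 4, 4, 4, 4, 1, 2, 4.
Exhaustion items: 4, 5, 6, 8, 10, 13, 14.
Reverse-coded (reversed = (0+5) − raw = 5 − raw):
  item 4: 2
  item 5: 0
  item 6: 5 − 4 = 1
  item 8: 4
  item 10: 4
  item 13: 5 − 2 = 3
  item 14: 4
Sum = 2 + 0 + 1 + 4 + 4 + 3 + 4 = 18

18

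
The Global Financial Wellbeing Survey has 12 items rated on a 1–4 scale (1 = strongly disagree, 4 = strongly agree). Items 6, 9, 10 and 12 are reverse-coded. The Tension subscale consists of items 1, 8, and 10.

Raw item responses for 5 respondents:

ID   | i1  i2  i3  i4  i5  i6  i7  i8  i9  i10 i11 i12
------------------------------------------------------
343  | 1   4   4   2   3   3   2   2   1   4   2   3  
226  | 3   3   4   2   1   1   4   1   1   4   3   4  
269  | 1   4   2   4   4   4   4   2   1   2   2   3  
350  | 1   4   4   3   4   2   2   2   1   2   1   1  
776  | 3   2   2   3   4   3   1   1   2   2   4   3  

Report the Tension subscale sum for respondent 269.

6

Respondent 269 raw: 1, 4, 2, 4, 4, 4, 4, 2, 1, 2, 2, 3.
Tension items: 1, 8, 10.
Reverse-coded (reversed = (1+4) − raw = 5 − raw):
  item 1: 1
  item 8: 2
  item 10: 5 − 2 = 3
Sum = 1 + 2 + 3 = 6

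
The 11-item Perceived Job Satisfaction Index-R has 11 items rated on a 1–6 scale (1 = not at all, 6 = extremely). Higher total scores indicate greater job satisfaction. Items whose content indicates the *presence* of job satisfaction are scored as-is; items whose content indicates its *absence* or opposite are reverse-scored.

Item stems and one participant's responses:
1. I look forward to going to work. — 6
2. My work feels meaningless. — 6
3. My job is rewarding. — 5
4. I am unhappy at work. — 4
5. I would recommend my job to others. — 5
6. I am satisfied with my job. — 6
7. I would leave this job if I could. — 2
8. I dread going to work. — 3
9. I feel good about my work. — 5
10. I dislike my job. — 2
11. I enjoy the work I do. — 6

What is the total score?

Items 2, 4, 7, 8, 10 describe the absence/opposite of job satisfaction → reverse-score.
on a 1–6 scale, reversed = 7 − raw.
  item 1: 6
  item 2: 7 − 6 = 1
  item 3: 5
  item 4: 7 − 4 = 3
  item 5: 5
  item 6: 6
  item 7: 7 − 2 = 5
  item 8: 7 − 3 = 4
  item 9: 5
  item 10: 7 − 2 = 5
  item 11: 6
Total = 6 + 1 + 5 + 3 + 5 + 6 + 5 + 4 + 5 + 5 + 6 = 51

51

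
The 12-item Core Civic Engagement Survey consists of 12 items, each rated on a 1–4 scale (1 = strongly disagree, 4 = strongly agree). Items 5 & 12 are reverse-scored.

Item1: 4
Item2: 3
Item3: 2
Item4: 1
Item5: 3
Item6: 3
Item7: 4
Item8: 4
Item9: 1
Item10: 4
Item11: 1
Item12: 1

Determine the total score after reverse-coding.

Reverse-scored items use 5 − raw:
  item 5: 5 − 3 = 2
  item 12: 5 − 1 = 4
Scored items: 4, 3, 2, 1, 2, 3, 4, 4, 1, 4, 1, 4
Total = 4 + 3 + 2 + 1 + 2 + 3 + 4 + 4 + 1 + 4 + 1 + 4 = 33

33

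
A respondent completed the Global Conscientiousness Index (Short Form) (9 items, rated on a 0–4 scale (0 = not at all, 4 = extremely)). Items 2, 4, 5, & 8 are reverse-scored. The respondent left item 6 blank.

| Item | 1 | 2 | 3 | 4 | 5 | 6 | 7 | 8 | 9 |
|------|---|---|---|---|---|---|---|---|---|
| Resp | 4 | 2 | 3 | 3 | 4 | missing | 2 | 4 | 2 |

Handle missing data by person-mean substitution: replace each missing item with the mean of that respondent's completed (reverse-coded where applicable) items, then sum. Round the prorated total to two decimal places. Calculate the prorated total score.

Reverse-coded (reversed = (0+4) − raw = 4 − raw):
  item 2: 4 − 2 = 2
  item 4: 4 − 3 = 1
  item 5: 4 − 4 = 0
  item 8: 4 − 4 = 0
Completed scored items (8 of 9): 4, 2, 3, 1, 0, 2, 0, 2; sum = 14.
Person mean = 14 / 8 ≈ 1.7500
Prorated total = (14 / 8) × 9 = 15.75 (to 2 dp)

15.75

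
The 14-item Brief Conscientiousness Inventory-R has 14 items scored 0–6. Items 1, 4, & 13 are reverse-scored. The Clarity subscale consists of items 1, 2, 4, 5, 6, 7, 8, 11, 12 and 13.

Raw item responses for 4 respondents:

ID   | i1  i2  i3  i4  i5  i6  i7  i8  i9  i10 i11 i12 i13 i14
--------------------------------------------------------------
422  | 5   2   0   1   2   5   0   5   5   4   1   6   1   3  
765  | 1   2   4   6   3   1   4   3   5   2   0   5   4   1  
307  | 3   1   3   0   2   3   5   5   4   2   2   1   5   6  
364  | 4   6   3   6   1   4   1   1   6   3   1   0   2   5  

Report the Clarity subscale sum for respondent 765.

Respondent 765 raw: 1, 2, 4, 6, 3, 1, 4, 3, 5, 2, 0, 5, 4, 1.
Clarity items: 1, 2, 4, 5, 6, 7, 8, 11, 12, 13.
Reverse-coded (on a 0–6 scale, reversed = 6 − raw):
  item 1: 6 − 1 = 5
  item 2: 2
  item 4: 6 − 6 = 0
  item 5: 3
  item 6: 1
  item 7: 4
  item 8: 3
  item 11: 0
  item 12: 5
  item 13: 6 − 4 = 2
Sum = 5 + 2 + 0 + 3 + 1 + 4 + 3 + 0 + 5 + 2 = 25

25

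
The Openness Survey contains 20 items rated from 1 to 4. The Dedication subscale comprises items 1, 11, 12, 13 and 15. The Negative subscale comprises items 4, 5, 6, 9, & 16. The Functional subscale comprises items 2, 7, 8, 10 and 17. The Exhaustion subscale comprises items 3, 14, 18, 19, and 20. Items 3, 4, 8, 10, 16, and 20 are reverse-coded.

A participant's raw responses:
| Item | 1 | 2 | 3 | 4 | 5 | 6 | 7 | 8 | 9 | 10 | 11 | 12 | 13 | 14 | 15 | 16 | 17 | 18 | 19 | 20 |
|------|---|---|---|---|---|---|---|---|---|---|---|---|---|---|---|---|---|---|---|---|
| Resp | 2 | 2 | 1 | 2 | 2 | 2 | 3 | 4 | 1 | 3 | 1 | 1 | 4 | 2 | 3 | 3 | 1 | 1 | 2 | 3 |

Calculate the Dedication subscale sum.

11

Dedication items: 1, 11, 12, 13, 15.
  item 1: 2
  item 11: 1
  item 12: 1
  item 13: 4
  item 15: 3
Sum = 2 + 1 + 1 + 4 + 3 = 11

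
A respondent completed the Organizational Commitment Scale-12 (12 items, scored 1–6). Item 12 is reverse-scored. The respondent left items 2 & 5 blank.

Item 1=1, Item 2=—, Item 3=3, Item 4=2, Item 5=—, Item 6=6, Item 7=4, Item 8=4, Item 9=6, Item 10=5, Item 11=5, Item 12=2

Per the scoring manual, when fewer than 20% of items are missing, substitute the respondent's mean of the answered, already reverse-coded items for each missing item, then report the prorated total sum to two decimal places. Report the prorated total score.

49.20

Reverse-coded (reversed = (1+6) − raw = 7 − raw):
  item 12: 7 − 2 = 5
Completed scored items (10 of 12): 1, 3, 2, 6, 4, 4, 6, 5, 5, 5; sum = 41.
Person mean = 41 / 10 ≈ 4.1000
Prorated total = (41 / 10) × 12 = 49.20 (to 2 dp)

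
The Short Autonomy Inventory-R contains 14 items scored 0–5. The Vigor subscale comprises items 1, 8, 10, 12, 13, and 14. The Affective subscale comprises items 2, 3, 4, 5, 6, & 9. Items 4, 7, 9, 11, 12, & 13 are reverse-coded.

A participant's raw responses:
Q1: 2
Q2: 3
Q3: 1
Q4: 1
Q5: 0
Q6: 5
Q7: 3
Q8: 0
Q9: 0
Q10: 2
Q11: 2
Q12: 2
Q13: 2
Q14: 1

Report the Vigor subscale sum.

Vigor items: 1, 8, 10, 12, 13, 14.
Of these, items 12 & 13 are reverse-coded; reversed = (0+5) − raw = 5 − raw.
  item 1: 2
  item 8: 0
  item 10: 2
  item 12: 5 − 2 = 3
  item 13: 5 − 2 = 3
  item 14: 1
Sum = 2 + 0 + 2 + 3 + 3 + 1 = 11

11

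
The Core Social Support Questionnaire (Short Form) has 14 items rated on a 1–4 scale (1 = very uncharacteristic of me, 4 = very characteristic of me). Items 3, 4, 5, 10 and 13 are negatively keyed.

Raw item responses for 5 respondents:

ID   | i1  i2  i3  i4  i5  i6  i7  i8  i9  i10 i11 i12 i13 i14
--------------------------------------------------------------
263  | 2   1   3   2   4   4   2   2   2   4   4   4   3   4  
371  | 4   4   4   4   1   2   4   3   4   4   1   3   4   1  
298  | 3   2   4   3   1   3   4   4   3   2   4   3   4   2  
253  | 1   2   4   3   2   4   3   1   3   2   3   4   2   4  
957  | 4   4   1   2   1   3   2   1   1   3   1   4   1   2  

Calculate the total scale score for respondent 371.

Respondent 371 raw: 4, 4, 4, 4, 1, 2, 4, 3, 4, 4, 1, 3, 4, 1.
Reverse-coded (on a 1–4 scale, reversed = 5 − raw):
  item 1: 4
  item 2: 4
  item 3: 5 − 4 = 1
  item 4: 5 − 4 = 1
  item 5: 5 − 1 = 4
  item 6: 2
  item 7: 4
  item 8: 3
  item 9: 4
  item 10: 5 − 4 = 1
  item 11: 1
  item 12: 3
  item 13: 5 − 4 = 1
  item 14: 1
Sum = 4 + 4 + 1 + 1 + 4 + 2 + 4 + 3 + 4 + 1 + 1 + 3 + 1 + 1 = 34

34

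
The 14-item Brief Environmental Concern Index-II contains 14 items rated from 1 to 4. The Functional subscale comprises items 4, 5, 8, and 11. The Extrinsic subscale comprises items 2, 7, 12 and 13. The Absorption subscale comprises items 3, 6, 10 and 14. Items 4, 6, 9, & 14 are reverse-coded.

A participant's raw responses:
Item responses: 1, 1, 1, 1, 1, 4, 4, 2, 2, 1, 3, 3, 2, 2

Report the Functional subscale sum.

10

Functional items: 4, 5, 8, 11.
Of these, item 4 is reverse-coded; on a 1–4 scale, reversed = 5 − raw.
  item 4: 5 − 1 = 4
  item 5: 1
  item 8: 2
  item 11: 3
Sum = 4 + 1 + 2 + 3 = 10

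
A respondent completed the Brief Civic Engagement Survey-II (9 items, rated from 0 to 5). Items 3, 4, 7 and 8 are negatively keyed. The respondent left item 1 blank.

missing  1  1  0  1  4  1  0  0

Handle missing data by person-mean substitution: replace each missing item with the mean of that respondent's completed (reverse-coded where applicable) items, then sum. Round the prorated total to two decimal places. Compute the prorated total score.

27.00

Reverse-coded (reverse-coded value = 5 − response):
  item 3: 5 − 1 = 4
  item 4: 5 − 0 = 5
  item 7: 5 − 1 = 4
  item 8: 5 − 0 = 5
Completed scored items (8 of 9): 1, 4, 5, 1, 4, 4, 5, 0; sum = 24.
Person mean = 24 / 8 ≈ 3.0000
Prorated total = (24 / 8) × 9 = 27.00 (to 2 dp)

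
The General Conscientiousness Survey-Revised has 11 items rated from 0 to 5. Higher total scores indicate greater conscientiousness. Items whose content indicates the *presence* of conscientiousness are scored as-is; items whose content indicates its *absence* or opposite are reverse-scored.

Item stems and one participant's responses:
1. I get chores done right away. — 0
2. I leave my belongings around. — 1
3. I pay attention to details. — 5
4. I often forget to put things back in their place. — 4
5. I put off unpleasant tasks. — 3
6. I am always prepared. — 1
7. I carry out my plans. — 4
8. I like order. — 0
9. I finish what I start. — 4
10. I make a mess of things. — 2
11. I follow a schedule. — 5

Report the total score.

29

Items 2, 4, 5, 10 describe the absence/opposite of conscientiousness → reverse-score.
on a 0–5 scale, reversed = 5 − raw.
  item 1: 0
  item 2: 5 − 1 = 4
  item 3: 5
  item 4: 5 − 4 = 1
  item 5: 5 − 3 = 2
  item 6: 1
  item 7: 4
  item 8: 0
  item 9: 4
  item 10: 5 − 2 = 3
  item 11: 5
Total = 0 + 4 + 5 + 1 + 2 + 1 + 4 + 0 + 4 + 3 + 5 = 29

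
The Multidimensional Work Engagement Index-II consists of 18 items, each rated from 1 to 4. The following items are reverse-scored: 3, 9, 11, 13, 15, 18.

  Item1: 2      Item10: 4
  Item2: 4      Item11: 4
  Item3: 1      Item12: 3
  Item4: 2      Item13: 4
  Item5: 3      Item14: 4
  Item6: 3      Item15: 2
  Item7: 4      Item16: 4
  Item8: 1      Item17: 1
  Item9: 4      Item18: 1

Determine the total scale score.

Raw sum = 51. Reverse-scored items: 3, 9, 11, 13, 15, 18; their raw sum = 16.
Each reversal replaces raw with 5 − raw, changing the total by 5 − 2·raw per item.
Total = 51 + 6·5 − 2·16 = 51 + 30 − 32 = 49

49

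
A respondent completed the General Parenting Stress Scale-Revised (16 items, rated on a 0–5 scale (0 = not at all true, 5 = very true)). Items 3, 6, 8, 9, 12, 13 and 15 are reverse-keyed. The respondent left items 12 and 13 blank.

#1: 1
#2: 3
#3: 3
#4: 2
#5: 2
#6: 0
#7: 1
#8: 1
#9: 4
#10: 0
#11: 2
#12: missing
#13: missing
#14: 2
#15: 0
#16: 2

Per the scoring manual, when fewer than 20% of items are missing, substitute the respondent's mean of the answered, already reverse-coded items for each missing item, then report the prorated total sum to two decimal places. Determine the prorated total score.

36.57

Reverse-coded (on a 0–5 scale, reversed = 5 − raw):
  item 3: 5 − 3 = 2
  item 6: 5 − 0 = 5
  item 8: 5 − 1 = 4
  item 9: 5 − 4 = 1
  item 15: 5 − 0 = 5
Completed scored items (14 of 16): 1, 3, 2, 2, 2, 5, 1, 4, 1, 0, 2, 2, 5, 2; sum = 32.
Person mean = 32 / 14 ≈ 2.2857
Prorated total = (32 / 14) × 16 = 36.57 (to 2 dp)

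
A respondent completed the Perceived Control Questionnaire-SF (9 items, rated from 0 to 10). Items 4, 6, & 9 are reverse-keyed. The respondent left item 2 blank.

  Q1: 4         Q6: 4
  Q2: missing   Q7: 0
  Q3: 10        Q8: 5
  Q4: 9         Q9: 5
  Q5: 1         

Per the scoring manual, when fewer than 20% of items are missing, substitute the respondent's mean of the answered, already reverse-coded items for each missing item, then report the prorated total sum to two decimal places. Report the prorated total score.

Reverse-coded (reverse-coded value = 10 − response):
  item 4: 10 − 9 = 1
  item 6: 10 − 4 = 6
  item 9: 10 − 5 = 5
Completed scored items (8 of 9): 4, 10, 1, 1, 6, 0, 5, 5; sum = 32.
Person mean = 32 / 8 ≈ 4.0000
Prorated total = (32 / 8) × 9 = 36.00 (to 2 dp)

36.00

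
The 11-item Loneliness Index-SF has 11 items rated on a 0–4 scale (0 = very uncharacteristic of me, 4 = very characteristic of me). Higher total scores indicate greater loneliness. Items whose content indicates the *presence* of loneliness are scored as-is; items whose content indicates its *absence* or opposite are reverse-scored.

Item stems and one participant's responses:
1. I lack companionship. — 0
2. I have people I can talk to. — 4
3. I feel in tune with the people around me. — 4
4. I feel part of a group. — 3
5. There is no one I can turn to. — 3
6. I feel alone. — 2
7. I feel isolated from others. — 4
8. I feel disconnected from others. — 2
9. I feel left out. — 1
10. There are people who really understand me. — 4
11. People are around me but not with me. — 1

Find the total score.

14

Items 2, 3, 4, 10 describe the absence/opposite of loneliness → reverse-score.
reversed = (0+4) − raw = 4 − raw.
  item 1: 0
  item 2: 4 − 4 = 0
  item 3: 4 − 4 = 0
  item 4: 4 − 3 = 1
  item 5: 3
  item 6: 2
  item 7: 4
  item 8: 2
  item 9: 1
  item 10: 4 − 4 = 0
  item 11: 1
Total = 0 + 0 + 0 + 1 + 3 + 2 + 4 + 2 + 1 + 0 + 1 = 14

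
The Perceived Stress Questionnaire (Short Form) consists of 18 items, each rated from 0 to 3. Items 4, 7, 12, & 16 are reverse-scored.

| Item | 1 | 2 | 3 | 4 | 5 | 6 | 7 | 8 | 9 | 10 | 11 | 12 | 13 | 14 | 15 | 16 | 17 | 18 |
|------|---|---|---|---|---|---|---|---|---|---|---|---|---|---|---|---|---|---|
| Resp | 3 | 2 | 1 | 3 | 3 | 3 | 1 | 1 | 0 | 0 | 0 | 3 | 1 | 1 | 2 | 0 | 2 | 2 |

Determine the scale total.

Raw sum = 28. Reverse-scored items: 4, 7, 12, 16; their raw sum = 7.
Each reversal replaces raw with 3 − raw, changing the total by 3 − 2·raw per item.
Total = 28 + 4·3 − 2·7 = 28 + 12 − 14 = 26

26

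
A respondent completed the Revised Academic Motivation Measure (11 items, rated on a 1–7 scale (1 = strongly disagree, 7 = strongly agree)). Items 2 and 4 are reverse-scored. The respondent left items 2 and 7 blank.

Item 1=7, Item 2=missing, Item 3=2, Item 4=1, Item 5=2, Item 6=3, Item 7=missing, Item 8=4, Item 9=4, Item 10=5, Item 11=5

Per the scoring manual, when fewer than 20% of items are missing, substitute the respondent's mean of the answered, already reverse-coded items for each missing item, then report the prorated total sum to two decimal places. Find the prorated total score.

47.67

Reverse-coded (reverse-coded value = 8 − response):
  item 4: 8 − 1 = 7
Completed scored items (9 of 11): 7, 2, 7, 2, 3, 4, 4, 5, 5; sum = 39.
Person mean = 39 / 9 ≈ 4.3333
Prorated total = (39 / 9) × 11 = 47.67 (to 2 dp)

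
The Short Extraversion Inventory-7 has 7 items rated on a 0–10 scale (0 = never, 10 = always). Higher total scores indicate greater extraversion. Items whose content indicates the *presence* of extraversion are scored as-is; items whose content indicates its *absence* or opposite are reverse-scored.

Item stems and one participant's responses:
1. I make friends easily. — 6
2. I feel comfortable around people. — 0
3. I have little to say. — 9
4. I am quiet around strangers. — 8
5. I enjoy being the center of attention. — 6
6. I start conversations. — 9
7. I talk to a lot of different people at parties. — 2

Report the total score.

26

Items 3, 4 describe the absence/opposite of extraversion → reverse-score.
reversed = (0+10) − raw = 10 − raw.
  item 1: 6
  item 2: 0
  item 3: 10 − 9 = 1
  item 4: 10 − 8 = 2
  item 5: 6
  item 6: 9
  item 7: 2
Total = 6 + 0 + 1 + 2 + 6 + 9 + 2 = 26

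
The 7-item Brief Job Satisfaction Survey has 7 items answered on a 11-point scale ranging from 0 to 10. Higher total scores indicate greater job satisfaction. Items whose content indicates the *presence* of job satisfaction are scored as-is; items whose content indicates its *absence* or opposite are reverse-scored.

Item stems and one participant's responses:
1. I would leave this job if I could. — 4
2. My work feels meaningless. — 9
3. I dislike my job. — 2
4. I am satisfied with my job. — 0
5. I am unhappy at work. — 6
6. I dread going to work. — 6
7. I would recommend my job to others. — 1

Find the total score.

24

Items 1, 2, 3, 5, 6 describe the absence/opposite of job satisfaction → reverse-score.
reversed = (0+10) − raw = 10 − raw.
  item 1: 10 − 4 = 6
  item 2: 10 − 9 = 1
  item 3: 10 − 2 = 8
  item 4: 0
  item 5: 10 − 6 = 4
  item 6: 10 − 6 = 4
  item 7: 1
Total = 6 + 1 + 8 + 0 + 4 + 4 + 1 = 24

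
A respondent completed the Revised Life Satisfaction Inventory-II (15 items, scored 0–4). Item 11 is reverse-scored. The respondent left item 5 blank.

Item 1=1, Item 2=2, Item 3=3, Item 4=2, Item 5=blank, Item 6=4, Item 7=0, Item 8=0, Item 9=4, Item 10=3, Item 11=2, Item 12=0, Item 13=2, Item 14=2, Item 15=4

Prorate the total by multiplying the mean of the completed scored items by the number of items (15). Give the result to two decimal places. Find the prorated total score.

Reverse-coded (reverse-coded value = 4 − response):
  item 11: 4 − 2 = 2
Completed scored items (14 of 15): 1, 2, 3, 2, 4, 0, 0, 4, 3, 2, 0, 2, 2, 4; sum = 29.
Person mean = 29 / 14 ≈ 2.0714
Prorated total = (29 / 14) × 15 = 31.07 (to 2 dp)

31.07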